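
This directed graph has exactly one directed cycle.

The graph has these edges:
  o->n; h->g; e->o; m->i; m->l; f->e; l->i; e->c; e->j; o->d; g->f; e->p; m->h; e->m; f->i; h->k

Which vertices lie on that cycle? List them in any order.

e, f, g, h, m

DFS with gray/black marking from e:
e gray
  j gray
  j black
  o gray
    n gray
    n black
    d gray
    d black
  o black
  p gray
  p black
  c gray
  c black
  m gray
    h gray
      k gray
      k black
      g gray
        f gray
          i gray
          i black
          f→e: e is gray → back edge
Back edge closes the cycle e → m → h → g → f → e; its vertices are {e, f, g, h, m}.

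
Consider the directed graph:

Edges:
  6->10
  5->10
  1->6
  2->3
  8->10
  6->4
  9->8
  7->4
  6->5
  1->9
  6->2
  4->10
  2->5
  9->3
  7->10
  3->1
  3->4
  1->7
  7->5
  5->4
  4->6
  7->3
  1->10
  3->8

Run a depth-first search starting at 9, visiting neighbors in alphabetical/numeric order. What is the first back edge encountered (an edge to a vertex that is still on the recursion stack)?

2->3

DFS from 9 (visiting neighbors in alphabetical/numeric order); mark gray on enter, black on exit:
9 gray
  3 gray
    1 gray
      6 gray
        2 gray
          2→3: 3 is gray → back edge
First back edge: 2 → 3.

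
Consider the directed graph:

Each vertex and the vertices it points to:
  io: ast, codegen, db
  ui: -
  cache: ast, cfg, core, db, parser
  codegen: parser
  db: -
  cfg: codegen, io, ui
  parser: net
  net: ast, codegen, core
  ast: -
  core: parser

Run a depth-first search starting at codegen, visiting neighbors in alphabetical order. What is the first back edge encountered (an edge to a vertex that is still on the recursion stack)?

net->codegen

DFS from codegen (visiting neighbors in alphabetical order); mark gray on enter, black on exit:
codegen gray
  parser gray
    net gray
      ast gray
      ast black
      net→codegen: codegen is gray → back edge
First back edge: net → codegen.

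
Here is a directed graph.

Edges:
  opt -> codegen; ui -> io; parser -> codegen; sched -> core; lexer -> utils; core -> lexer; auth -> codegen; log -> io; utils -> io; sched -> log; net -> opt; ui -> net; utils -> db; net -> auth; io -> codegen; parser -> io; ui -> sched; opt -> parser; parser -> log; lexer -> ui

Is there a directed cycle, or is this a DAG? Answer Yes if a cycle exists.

Yes

DFS with white/gray/black marking, starting from sched:
sched gray
  core gray
    lexer gray
      ui gray
        ui→sched: sched is gray → back edge
Back edge found, so a cycle exists: sched → core → lexer → ui → sched.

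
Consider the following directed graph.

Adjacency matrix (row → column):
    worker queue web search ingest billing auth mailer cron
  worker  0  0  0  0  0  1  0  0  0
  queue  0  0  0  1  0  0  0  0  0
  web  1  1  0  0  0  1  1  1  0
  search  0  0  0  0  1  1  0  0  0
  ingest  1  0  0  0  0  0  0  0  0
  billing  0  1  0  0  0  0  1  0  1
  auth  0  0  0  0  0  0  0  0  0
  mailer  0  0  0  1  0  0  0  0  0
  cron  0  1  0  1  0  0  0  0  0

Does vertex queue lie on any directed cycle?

queue is on a cycle iff queue can reach itself via ≥1 edge.
queue → search → billing → queue — yes.

Yes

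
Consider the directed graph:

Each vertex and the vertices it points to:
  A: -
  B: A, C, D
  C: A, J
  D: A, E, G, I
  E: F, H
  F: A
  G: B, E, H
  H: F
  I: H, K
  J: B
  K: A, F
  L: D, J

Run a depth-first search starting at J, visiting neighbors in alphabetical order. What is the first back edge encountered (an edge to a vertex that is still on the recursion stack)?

C→J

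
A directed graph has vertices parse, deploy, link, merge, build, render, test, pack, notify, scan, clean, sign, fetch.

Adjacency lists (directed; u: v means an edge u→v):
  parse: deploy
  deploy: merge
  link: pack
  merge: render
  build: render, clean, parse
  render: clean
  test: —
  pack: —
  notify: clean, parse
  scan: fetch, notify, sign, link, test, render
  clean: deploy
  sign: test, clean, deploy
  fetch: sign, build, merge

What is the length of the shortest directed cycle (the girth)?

4

For each vertex v, BFS finds the shortest path from v back to v.
The shortest such closed walk is merge → render → clean → deploy → merge, length 4.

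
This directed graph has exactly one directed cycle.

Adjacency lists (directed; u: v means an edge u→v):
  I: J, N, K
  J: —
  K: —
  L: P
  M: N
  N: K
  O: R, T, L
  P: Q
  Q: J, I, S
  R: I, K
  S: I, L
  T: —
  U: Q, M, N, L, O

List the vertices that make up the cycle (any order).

L, P, Q, S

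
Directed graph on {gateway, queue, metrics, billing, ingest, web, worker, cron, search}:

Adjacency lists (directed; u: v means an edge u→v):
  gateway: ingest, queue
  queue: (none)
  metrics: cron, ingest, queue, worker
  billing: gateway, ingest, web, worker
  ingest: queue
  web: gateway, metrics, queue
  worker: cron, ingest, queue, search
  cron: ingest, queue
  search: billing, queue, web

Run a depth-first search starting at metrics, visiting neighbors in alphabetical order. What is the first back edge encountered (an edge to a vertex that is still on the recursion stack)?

DFS from metrics (visiting neighbors in alphabetical order); mark gray on enter, black on exit:
metrics gray
  cron gray
    ingest gray
      queue gray
      queue black
    ingest black
    cron→queue: queue black — skip
  cron black
  metrics→ingest: ingest black — skip
  metrics→queue: queue black — skip
  worker gray
    worker→cron: cron black — skip
    worker→ingest: ingest black — skip
    worker→queue: queue black — skip
    search gray
      billing gray
        gateway gray
          gateway→ingest: ingest black — skip
          gateway→queue: queue black — skip
        gateway black
        billing→ingest: ingest black — skip
        web gray
          web→gateway: gateway black — skip
          web→metrics: metrics is gray → back edge
First back edge: web → metrics.

web->metrics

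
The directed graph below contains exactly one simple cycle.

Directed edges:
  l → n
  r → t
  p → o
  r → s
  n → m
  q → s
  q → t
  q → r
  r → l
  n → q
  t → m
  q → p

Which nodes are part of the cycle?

DFS with gray/black marking from q:
q gray
  r gray
    s gray
    s black
    l gray
      n gray
        n→q: q is gray → back edge
Back edge closes the cycle q → r → l → n → q; its vertices are {l, n, q, r}.

l, n, q, r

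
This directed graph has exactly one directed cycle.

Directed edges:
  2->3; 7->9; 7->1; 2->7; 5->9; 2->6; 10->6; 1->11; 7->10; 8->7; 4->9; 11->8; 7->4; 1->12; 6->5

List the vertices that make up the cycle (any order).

1, 7, 8, 11

DFS with gray/black marking from 7:
7 gray
  9 gray
  9 black
  1 gray
    11 gray
      8 gray
        8→7: 7 is gray → back edge
Back edge closes the cycle 7 → 1 → 11 → 8 → 7; its vertices are {1, 7, 8, 11}.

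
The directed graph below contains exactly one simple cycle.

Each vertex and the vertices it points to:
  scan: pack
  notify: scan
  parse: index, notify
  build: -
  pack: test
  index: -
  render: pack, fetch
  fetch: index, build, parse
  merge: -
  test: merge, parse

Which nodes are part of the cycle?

DFS with gray/black marking from pack:
pack gray
  test gray
    merge gray
    merge black
    parse gray
      index gray
      index black
      notify gray
        scan gray
          scan→pack: pack is gray → back edge
Back edge closes the cycle pack → test → parse → notify → scan → pack; its vertices are {pack, scan, test, parse, notify}.

pack, scan, test, parse, notify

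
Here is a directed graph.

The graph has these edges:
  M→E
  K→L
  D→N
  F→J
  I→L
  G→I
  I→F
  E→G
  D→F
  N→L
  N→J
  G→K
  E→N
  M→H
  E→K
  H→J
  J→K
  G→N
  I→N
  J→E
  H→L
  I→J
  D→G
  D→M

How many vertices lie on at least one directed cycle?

A vertex is on a directed cycle iff it belongs to a strongly connected component of size ≥ 2 (or has a self-loop).
The vertices on cycles are {E, F, G, I, J, N} — 6 in total.

6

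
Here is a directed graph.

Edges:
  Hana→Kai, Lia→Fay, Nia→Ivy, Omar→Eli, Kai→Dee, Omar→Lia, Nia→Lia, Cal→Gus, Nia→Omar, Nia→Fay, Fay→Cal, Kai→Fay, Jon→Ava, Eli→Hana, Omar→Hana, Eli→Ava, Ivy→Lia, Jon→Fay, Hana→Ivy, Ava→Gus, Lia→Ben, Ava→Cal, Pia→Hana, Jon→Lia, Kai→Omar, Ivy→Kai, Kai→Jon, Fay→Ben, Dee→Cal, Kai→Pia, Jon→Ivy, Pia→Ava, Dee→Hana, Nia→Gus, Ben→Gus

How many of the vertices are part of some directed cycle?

8

A vertex is on a directed cycle iff it belongs to a strongly connected component of size ≥ 2 (or has a self-loop).
The vertices on cycles are {Dee, Eli, Ivy, Jon, Kai, Pia, Hana, Omar} — 8 in total.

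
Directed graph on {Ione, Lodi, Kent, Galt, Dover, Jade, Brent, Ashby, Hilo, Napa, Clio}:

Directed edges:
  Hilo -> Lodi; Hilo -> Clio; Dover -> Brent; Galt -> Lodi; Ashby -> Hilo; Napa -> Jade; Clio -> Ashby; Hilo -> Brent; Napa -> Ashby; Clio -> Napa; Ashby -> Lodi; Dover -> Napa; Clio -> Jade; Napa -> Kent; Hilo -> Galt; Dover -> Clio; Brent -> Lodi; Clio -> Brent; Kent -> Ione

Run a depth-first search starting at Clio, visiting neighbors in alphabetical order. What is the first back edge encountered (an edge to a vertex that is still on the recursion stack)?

Hilo->Clio

DFS from Clio (visiting neighbors in alphabetical order); mark gray on enter, black on exit:
Clio gray
  Ashby gray
    Hilo gray
      Brent gray
        Lodi gray
        Lodi black
      Brent black
      Hilo→Clio: Clio is gray → back edge
First back edge: Hilo → Clio.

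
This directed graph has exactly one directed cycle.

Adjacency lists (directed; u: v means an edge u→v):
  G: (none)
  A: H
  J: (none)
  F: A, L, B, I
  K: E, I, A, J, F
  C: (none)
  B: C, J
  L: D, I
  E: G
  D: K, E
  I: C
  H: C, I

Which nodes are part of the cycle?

DFS with gray/black marking from F:
F gray
  A gray
    H gray
      C gray
      C black
      I gray
        I→C: C black — skip
      I black
    H black
  A black
  L gray
    D gray
      K gray
        E gray
          G gray
          G black
        E black
        K→I: I black — skip
        K→A: A black — skip
        J gray
        J black
        K→F: F is gray → back edge
Back edge closes the cycle F → L → D → K → F; its vertices are {D, F, K, L}.

D, F, K, L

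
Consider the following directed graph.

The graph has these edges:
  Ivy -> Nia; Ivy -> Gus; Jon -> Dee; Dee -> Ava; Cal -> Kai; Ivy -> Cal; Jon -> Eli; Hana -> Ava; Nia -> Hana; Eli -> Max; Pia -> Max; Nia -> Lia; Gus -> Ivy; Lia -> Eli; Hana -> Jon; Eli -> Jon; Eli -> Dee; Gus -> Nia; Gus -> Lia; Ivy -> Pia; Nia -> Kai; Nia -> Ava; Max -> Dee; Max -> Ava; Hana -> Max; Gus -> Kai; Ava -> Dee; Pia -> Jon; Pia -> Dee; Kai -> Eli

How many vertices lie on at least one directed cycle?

6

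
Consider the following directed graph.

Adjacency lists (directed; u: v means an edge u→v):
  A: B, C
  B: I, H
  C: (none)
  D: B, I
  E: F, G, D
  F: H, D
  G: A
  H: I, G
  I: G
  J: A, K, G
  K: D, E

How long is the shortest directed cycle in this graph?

For each vertex v, BFS finds the shortest path from v back to v.
The shortest such closed walk is H → G → A → B → H, length 4.

4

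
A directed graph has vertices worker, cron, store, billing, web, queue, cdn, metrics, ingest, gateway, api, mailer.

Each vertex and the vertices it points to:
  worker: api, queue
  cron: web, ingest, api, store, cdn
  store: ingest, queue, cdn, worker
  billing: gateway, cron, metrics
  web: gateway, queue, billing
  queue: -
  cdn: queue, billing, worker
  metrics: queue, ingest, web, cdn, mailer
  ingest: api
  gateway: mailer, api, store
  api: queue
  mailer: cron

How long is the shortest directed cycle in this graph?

3

For each vertex v, BFS finds the shortest path from v back to v.
The shortest such closed walk is billing → metrics → cdn → billing, length 3.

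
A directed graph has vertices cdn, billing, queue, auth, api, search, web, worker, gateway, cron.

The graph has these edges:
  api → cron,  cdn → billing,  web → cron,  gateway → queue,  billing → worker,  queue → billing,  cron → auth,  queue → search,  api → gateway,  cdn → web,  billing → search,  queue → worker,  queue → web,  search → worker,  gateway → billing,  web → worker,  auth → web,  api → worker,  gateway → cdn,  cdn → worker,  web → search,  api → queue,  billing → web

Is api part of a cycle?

api lies on a cycle iff there is a path from api back to itself.
Exploring from api, it never reaches itself; equivalently, its strongly connected component is a singleton.

No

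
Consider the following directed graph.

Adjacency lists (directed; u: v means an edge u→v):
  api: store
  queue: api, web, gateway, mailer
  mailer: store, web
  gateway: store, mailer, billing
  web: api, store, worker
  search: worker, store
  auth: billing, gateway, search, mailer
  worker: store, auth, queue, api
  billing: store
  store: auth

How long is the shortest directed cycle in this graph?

3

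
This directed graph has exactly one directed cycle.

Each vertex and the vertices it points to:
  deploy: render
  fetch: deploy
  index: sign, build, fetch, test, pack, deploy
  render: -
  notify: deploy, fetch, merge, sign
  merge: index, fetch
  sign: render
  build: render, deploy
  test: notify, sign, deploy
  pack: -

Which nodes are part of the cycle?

test, index, merge, notify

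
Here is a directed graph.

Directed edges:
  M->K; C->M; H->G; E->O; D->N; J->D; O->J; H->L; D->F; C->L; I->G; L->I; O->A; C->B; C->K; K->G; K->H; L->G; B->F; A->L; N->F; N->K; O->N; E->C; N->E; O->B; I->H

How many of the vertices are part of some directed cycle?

A vertex is on a directed cycle iff it belongs to a strongly connected component of size ≥ 2 (or has a self-loop).
The vertices on cycles are {D, E, H, I, J, L, N, O} — 8 in total.

8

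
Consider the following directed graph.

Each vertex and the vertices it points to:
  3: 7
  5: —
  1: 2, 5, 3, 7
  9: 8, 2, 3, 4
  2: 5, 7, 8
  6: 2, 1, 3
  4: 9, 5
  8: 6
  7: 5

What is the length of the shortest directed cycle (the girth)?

For each vertex v, BFS finds the shortest path from v back to v.
The shortest such closed walk is 4 → 9 → 4, length 2.

2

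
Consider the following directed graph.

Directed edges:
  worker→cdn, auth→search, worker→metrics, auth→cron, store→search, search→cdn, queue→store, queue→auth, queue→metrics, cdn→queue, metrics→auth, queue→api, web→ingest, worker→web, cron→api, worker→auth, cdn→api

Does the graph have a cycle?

DFS with white/gray/black marking, starting from ingest:
ingest gray
ingest black
api gray
api black
auth gray
  cron gray
    cron→api: api black — skip
  cron black
  search gray
    cdn gray
      queue gray
        store gray
          store→search: search is gray → back edge
Back edge found, so a cycle exists: search → cdn → queue → store → search.

Yes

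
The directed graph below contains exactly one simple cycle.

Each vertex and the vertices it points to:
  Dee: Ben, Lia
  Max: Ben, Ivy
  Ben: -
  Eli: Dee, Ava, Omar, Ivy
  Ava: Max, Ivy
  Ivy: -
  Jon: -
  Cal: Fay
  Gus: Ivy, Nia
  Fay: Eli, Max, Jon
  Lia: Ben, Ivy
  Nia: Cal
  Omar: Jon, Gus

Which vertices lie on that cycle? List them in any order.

Cal, Eli, Fay, Gus, Nia, Omar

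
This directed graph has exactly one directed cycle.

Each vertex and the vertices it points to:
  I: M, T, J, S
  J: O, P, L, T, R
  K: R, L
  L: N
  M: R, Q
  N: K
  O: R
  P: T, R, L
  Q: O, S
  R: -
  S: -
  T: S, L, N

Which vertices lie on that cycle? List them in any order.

K, L, N

DFS with gray/black marking from N:
N gray
  K gray
    R gray
    R black
    L gray
      L→N: N is gray → back edge
Back edge closes the cycle N → K → L → N; its vertices are {K, L, N}.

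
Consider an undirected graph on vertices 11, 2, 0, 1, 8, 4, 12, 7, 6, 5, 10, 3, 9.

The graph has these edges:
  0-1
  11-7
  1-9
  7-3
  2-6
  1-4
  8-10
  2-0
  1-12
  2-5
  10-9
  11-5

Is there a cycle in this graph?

DFS, tracking each vertex's parent; an edge to a visited non-parent vertex closes a cycle.
Start from 8:
visit 8 (parent –)
  visit 10 (parent 8)
    10–8: parent, skip
    visit 9 (parent 10)
      9–10: parent, skip
      visit 1 (parent 9)
        1–9: parent, skip
        visit 4 (parent 1)
          4–1: parent, skip
        visit 0 (parent 1)
          0–1: parent, skip
          visit 2 (parent 0)
            2–0: parent, skip
            visit 6 (parent 2)
              6–2: parent, skip
            visit 5 (parent 2)
              visit 11 (parent 5)
                11–5: parent, skip
                visit 7 (parent 11)
                  7–11: parent, skip
                  visit 3 (parent 7)
                    3–7: parent, skip
              5–2: parent, skip
        visit 12 (parent 1)
          12–1: parent, skip
No non-parent visited neighbor found — the graph is a forest.

No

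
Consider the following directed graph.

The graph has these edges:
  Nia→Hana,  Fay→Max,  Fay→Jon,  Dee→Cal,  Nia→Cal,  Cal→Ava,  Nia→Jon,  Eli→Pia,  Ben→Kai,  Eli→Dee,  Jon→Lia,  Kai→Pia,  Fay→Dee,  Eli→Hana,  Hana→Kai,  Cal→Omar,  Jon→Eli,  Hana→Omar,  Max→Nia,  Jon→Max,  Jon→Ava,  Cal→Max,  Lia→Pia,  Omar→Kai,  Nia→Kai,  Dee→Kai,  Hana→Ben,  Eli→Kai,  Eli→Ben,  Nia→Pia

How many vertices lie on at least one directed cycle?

A vertex is on a directed cycle iff it belongs to a strongly connected component of size ≥ 2 (or has a self-loop).
The vertices on cycles are {Cal, Dee, Eli, Jon, Max, Nia} — 6 in total.

6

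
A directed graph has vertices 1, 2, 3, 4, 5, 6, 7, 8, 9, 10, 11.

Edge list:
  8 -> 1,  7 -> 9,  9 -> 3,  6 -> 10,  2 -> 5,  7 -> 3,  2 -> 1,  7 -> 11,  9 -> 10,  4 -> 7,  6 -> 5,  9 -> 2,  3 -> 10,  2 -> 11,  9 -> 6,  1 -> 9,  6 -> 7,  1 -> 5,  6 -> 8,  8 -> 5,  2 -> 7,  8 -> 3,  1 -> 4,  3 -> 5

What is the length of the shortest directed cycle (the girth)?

For each vertex v, BFS finds the shortest path from v back to v.
The shortest such closed walk is 1 → 9 → 2 → 1, length 3.

3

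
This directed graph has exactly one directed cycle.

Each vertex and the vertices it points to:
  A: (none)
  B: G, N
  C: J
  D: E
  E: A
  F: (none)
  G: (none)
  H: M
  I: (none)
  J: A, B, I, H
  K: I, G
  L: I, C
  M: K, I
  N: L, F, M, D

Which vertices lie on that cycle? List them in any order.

DFS with gray/black marking from J:
J gray
  A gray
  A black
  B gray
    G gray
    G black
    N gray
      L gray
        I gray
        I black
        C gray
          C→J: J is gray → back edge
Back edge closes the cycle J → B → N → L → C → J; its vertices are {B, C, J, L, N}.

B, C, J, L, N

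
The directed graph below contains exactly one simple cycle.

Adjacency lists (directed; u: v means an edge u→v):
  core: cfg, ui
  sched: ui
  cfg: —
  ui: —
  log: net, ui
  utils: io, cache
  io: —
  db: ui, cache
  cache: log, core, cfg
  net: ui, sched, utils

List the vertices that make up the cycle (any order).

log, net, cache, utils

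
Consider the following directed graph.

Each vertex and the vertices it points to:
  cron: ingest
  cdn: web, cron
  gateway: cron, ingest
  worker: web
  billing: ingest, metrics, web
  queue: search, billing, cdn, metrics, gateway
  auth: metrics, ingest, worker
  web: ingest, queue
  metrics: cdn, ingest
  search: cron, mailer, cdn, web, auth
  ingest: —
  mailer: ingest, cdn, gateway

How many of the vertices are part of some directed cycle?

A vertex is on a directed cycle iff it belongs to a strongly connected component of size ≥ 2 (or has a self-loop).
The vertices on cycles are {cdn, web, auth, queue, mailer, search, worker, billing, metrics} — 9 in total.

9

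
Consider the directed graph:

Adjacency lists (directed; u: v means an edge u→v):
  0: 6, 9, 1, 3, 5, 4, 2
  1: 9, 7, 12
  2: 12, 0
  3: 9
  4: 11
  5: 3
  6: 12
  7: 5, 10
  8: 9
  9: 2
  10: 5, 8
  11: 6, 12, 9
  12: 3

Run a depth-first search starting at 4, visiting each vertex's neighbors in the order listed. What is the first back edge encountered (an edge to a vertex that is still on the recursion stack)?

2->12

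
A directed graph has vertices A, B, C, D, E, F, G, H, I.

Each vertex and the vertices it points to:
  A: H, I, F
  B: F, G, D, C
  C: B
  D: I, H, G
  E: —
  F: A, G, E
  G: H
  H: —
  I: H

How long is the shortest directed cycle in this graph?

For each vertex v, BFS finds the shortest path from v back to v.
The shortest such closed walk is B → C → B, length 2.

2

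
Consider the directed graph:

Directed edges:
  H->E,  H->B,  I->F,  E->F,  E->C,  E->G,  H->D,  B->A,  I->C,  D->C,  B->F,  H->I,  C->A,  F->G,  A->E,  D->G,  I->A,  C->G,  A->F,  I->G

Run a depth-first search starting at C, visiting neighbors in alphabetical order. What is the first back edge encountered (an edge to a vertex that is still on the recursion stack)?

DFS from C (visiting neighbors in alphabetical order); mark gray on enter, black on exit:
C gray
  A gray
    E gray
      E→C: C is gray → back edge
First back edge: E → C.

E→C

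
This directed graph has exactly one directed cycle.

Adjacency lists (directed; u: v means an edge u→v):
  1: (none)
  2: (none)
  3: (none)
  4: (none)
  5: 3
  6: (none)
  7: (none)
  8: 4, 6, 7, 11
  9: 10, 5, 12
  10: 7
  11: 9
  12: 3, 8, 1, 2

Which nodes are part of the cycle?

DFS with gray/black marking from 9:
9 gray
  10 gray
    7 gray
    7 black
  10 black
  5 gray
    3 gray
    3 black
  5 black
  12 gray
    12→3: 3 black — skip
    8 gray
      4 gray
      4 black
      6 gray
      6 black
      8→7: 7 black — skip
      11 gray
        11→9: 9 is gray → back edge
Back edge closes the cycle 9 → 12 → 8 → 11 → 9; its vertices are {8, 9, 11, 12}.

8, 9, 11, 12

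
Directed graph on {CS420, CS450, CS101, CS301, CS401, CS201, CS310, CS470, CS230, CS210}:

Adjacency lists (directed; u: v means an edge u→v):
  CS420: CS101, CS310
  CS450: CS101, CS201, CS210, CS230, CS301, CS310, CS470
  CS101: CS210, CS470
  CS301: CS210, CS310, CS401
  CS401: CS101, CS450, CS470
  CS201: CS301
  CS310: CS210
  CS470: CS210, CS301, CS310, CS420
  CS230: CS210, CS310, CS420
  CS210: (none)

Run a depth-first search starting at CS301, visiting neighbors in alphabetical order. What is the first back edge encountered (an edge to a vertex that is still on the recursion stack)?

DFS from CS301 (visiting neighbors in alphabetical order); mark gray on enter, black on exit:
CS301 gray
  CS210 gray
  CS210 black
  CS310 gray
    CS310→CS210: CS210 black — skip
  CS310 black
  CS401 gray
    CS101 gray
      CS101→CS210: CS210 black — skip
      CS470 gray
        CS470→CS210: CS210 black — skip
        CS470→CS301: CS301 is gray → back edge
First back edge: CS470 → CS301.

CS470->CS301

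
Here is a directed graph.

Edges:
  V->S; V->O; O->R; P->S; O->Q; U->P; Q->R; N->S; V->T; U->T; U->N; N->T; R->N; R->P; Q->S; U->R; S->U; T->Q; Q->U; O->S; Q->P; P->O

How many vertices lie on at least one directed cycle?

8

A vertex is on a directed cycle iff it belongs to a strongly connected component of size ≥ 2 (or has a self-loop).
The vertices on cycles are {N, O, P, Q, R, S, T, U} — 8 in total.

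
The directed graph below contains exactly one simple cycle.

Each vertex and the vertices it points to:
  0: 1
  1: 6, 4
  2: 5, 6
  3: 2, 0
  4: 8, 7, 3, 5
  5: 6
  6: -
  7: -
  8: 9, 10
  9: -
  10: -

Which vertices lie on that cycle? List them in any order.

DFS with gray/black marking from 4:
4 gray
  8 gray
    9 gray
    9 black
    10 gray
    10 black
  8 black
  7 gray
  7 black
  3 gray
    2 gray
      5 gray
        6 gray
        6 black
      5 black
      2→6: 6 black — skip
    2 black
    0 gray
      1 gray
        1→6: 6 black — skip
        1→4: 4 is gray → back edge
Back edge closes the cycle 4 → 3 → 0 → 1 → 4; its vertices are {0, 1, 3, 4}.

0, 1, 3, 4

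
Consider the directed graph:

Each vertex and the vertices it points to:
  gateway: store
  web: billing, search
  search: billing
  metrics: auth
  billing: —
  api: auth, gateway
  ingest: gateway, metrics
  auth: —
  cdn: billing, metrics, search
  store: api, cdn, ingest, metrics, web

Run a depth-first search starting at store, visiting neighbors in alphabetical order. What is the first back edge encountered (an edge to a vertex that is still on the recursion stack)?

gateway->store

DFS from store (visiting neighbors in alphabetical order); mark gray on enter, black on exit:
store gray
  api gray
    auth gray
    auth black
    gateway gray
      gateway→store: store is gray → back edge
First back edge: gateway → store.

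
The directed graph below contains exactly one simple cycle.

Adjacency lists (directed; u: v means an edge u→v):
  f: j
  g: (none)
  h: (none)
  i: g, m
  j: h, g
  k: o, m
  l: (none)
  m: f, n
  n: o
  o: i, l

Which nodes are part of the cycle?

i, m, n, o

DFS with gray/black marking from m:
m gray
  f gray
    j gray
      h gray
      h black
      g gray
      g black
    j black
  f black
  n gray
    o gray
      i gray
        i→g: g black — skip
        i→m: m is gray → back edge
Back edge closes the cycle m → n → o → i → m; its vertices are {i, m, n, o}.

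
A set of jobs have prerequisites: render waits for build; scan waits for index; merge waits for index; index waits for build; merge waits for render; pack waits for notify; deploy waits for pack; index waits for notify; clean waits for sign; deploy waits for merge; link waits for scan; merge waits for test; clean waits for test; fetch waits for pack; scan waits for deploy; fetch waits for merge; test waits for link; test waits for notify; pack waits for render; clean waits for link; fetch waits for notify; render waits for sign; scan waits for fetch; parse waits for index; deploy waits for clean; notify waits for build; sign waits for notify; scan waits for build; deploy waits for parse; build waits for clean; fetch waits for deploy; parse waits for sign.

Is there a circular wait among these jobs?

Yes

DFS with white/gray/black marking, starting from notify:
notify gray
  build gray
    clean gray
      test gray
        link gray
          scan gray
            deploy gray
              pack gray
                render gray
                  render→build: build is gray → back edge
Back edge found, so a cycle exists: build → clean → test → link → scan → deploy → pack → render → build.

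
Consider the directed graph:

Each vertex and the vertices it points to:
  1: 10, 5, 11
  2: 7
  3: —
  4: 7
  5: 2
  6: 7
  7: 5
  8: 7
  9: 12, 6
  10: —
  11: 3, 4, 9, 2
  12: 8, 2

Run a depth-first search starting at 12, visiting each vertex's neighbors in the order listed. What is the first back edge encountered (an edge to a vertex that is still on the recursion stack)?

DFS from 12 (visiting each vertex's neighbors in the order listed); mark gray on enter, black on exit:
12 gray
  8 gray
    7 gray
      5 gray
        2 gray
          2→7: 7 is gray → back edge
First back edge: 2 → 7.

2->7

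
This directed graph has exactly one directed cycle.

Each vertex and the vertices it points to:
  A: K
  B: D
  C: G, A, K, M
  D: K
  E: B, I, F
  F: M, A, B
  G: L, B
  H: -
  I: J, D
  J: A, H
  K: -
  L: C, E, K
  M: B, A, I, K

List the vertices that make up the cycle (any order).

DFS with gray/black marking from G:
G gray
  L gray
    C gray
      C→G: G is gray → back edge
Back edge closes the cycle G → L → C → G; its vertices are {C, G, L}.

C, G, L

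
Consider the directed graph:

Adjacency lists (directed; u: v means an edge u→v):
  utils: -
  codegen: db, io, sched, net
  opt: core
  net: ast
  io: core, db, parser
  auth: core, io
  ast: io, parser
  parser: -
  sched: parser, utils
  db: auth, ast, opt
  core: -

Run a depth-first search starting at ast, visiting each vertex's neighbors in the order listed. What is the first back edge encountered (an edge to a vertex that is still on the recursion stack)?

DFS from ast (visiting each vertex's neighbors in the order listed); mark gray on enter, black on exit:
ast gray
  io gray
    core gray
    core black
    db gray
      auth gray
        auth→core: core black — skip
        auth→io: io is gray → back edge
First back edge: auth → io.

auth→io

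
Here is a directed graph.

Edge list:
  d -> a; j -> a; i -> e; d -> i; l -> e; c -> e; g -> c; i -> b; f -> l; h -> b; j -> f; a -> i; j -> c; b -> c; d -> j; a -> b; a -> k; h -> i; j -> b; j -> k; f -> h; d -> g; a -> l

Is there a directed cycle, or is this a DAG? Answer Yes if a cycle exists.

DFS with white/gray/black marking, starting from l:
l gray
  e gray
  e black
l black
a gray
  k gray
  k black
  b gray
    c gray
      c→e: e black — skip
    c black
  b black
  i gray
    i→b: b black — skip
    i→e: e black — skip
  i black
  a→l: l black — skip
a black
d gray
  g gray
    g→c: c black — skip
  g black
  j gray
    j→c: c black — skip
    f gray
      f→l: l black — skip
      h gray
        h→i: i black — skip
        h→b: b black — skip
      h black
    f black
    j→a: a black — skip
    j→b: b black — skip
    j→k: k black — skip
  j black
  d→a: a black — skip
  d→i: i black — skip
d black
Every edge goes to a white or black vertex — no back edge, so the graph is acyclic.

No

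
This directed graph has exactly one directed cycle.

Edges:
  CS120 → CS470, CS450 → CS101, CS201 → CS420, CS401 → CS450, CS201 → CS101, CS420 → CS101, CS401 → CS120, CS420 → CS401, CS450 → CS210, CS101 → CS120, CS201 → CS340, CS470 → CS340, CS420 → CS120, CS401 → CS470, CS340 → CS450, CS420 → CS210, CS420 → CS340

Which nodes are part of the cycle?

CS101, CS120, CS340, CS450, CS470

DFS with gray/black marking from CS120:
CS120 gray
  CS470 gray
    CS340 gray
      CS450 gray
        CS101 gray
          CS101→CS120: CS120 is gray → back edge
Back edge closes the cycle CS120 → CS470 → CS340 → CS450 → CS101 → CS120; its vertices are {CS101, CS120, CS340, CS450, CS470}.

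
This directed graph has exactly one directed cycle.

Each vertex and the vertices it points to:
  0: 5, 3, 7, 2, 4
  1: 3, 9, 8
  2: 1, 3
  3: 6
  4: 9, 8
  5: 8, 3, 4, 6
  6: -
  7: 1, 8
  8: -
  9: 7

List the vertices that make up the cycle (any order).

DFS with gray/black marking from 7:
7 gray
  1 gray
    3 gray
      6 gray
      6 black
    3 black
    9 gray
      9→7: 7 is gray → back edge
Back edge closes the cycle 7 → 1 → 9 → 7; its vertices are {1, 7, 9}.

1, 7, 9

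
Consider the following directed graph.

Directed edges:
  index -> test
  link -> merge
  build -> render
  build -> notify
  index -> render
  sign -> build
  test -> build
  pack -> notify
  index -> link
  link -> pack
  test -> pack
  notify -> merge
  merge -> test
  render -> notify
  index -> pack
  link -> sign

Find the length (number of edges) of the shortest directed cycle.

4

For each vertex v, BFS finds the shortest path from v back to v.
The shortest such closed walk is pack → notify → merge → test → pack, length 4.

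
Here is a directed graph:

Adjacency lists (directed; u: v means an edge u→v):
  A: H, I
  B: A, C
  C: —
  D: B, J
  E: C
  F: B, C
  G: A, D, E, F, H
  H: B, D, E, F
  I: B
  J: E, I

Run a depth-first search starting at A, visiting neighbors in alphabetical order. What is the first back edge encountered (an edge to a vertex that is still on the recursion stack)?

DFS from A (visiting neighbors in alphabetical order); mark gray on enter, black on exit:
A gray
  H gray
    B gray
      B→A: A is gray → back edge
First back edge: B → A.

B->A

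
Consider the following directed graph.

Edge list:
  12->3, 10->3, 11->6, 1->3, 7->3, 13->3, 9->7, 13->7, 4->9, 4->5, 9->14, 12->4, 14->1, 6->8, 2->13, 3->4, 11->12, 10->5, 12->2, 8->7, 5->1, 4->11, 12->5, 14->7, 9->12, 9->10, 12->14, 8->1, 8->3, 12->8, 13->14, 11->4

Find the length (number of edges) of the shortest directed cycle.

2

For each vertex v, BFS finds the shortest path from v back to v.
The shortest such closed walk is 11 → 4 → 11, length 2.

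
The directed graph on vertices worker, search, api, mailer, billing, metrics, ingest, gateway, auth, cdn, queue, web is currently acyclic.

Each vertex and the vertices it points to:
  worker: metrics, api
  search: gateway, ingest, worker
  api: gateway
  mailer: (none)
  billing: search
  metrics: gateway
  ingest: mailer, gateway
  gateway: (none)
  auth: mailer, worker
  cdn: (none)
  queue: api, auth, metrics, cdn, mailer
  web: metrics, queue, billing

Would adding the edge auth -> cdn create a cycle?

No

Adding auth→cdn creates a cycle iff cdn can already reach auth.
Explore from cdn: no path reaches auth. The graph stays acyclic.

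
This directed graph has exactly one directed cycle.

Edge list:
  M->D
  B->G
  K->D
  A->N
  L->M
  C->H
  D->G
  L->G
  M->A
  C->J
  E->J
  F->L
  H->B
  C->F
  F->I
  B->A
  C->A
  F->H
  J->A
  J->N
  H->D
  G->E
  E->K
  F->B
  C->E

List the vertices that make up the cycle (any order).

DFS with gray/black marking from E:
E gray
  K gray
    D gray
      G gray
        G→E: E is gray → back edge
Back edge closes the cycle E → K → D → G → E; its vertices are {D, E, G, K}.

D, E, G, K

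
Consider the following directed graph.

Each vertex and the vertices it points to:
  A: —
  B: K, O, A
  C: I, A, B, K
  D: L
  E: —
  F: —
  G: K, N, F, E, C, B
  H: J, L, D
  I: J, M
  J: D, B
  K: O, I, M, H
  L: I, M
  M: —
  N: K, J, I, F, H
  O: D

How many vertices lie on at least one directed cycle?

8

A vertex is on a directed cycle iff it belongs to a strongly connected component of size ≥ 2 (or has a self-loop).
The vertices on cycles are {B, D, H, I, J, K, L, O} — 8 in total.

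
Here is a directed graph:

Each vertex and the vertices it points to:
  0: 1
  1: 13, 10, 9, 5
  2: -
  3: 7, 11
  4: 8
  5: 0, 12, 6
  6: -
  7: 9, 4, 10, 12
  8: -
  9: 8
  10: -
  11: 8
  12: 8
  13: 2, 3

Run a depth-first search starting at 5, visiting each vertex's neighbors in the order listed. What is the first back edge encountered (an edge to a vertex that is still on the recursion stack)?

1->5

DFS from 5 (visiting each vertex's neighbors in the order listed); mark gray on enter, black on exit:
5 gray
  0 gray
    1 gray
      13 gray
        2 gray
        2 black
        3 gray
          7 gray
            9 gray
              8 gray
              8 black
            9 black
            4 gray
              4→8: 8 black — skip
            4 black
            10 gray
            10 black
            12 gray
              12→8: 8 black — skip
            12 black
          7 black
          11 gray
            11→8: 8 black — skip
          11 black
        3 black
      13 black
      1→10: 10 black — skip
      1→9: 9 black — skip
      1→5: 5 is gray → back edge
First back edge: 1 → 5.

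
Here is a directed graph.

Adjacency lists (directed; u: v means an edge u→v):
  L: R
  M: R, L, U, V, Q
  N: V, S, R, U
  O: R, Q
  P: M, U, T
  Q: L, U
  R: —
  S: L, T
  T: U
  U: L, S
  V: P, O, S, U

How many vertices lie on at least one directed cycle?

A vertex is on a directed cycle iff it belongs to a strongly connected component of size ≥ 2 (or has a self-loop).
The vertices on cycles are {M, P, S, T, U, V} — 6 in total.

6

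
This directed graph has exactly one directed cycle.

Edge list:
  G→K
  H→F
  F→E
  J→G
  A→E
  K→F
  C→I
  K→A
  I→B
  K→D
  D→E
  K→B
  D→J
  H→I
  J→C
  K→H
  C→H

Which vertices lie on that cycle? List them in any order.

DFS with gray/black marking from J:
J gray
  C gray
    I gray
      B gray
      B black
    I black
    H gray
      F gray
        E gray
        E black
      F black
      H→I: I black — skip
    H black
  C black
  G gray
    K gray
      K→H: H black — skip
      A gray
        A→E: E black — skip
      A black
      K→F: F black — skip
      K→B: B black — skip
      D gray
        D→E: E black — skip
        D→J: J is gray → back edge
Back edge closes the cycle J → G → K → D → J; its vertices are {D, G, J, K}.

D, G, J, K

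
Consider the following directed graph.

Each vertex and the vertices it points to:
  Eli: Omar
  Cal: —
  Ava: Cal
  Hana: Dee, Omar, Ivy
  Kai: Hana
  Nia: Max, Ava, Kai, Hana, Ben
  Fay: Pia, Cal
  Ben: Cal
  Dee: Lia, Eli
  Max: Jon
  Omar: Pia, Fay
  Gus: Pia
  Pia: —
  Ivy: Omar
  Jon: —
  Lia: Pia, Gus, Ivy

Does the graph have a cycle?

No

DFS with white/gray/black marking, starting from Kai:
Kai gray
  Hana gray
    Dee gray
      Lia gray
        Pia gray
        Pia black
        Gus gray
          Gus→Pia: Pia black — skip
        Gus black
        Ivy gray
          Omar gray
            Omar→Pia: Pia black — skip
            Fay gray
              Fay→Pia: Pia black — skip
              Cal gray
              Cal black
            Fay black
          Omar black
        Ivy black
      Lia black
      Eli gray
        Eli→Omar: Omar black — skip
      Eli black
    Dee black
    Hana→Omar: Omar black — skip
    Hana→Ivy: Ivy black — skip
  Hana black
Kai black
Ava gray
  Ava→Cal: Cal black — skip
Ava black
Nia gray
  Max gray
    Jon gray
    Jon black
  Max black
  Nia→Ava: Ava black — skip
  Nia→Kai: Kai black — skip
  Nia→Hana: Hana black — skip
  Ben gray
    Ben→Cal: Cal black — skip
  Ben black
Nia black
Every edge goes to a white or black vertex — no back edge, so the graph is acyclic.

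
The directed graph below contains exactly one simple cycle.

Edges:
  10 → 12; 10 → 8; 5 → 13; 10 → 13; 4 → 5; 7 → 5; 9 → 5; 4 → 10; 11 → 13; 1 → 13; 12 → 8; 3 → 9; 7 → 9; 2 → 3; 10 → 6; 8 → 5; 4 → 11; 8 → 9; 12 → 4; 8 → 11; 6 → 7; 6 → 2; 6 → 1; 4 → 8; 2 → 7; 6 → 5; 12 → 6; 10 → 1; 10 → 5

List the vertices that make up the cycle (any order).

DFS with gray/black marking from 10:
10 gray
  6 gray
    7 gray
      9 gray
        5 gray
          13 gray
          13 black
        5 black
      9 black
      7→5: 5 black — skip
    7 black
    2 gray
      2→7: 7 black — skip
      3 gray
        3→9: 9 black — skip
      3 black
    2 black
    6→5: 5 black — skip
    1 gray
      1→13: 13 black — skip
    1 black
  6 black
  10→13: 13 black — skip
  12 gray
    8 gray
      8→5: 5 black — skip
      8→9: 9 black — skip
      11 gray
        11→13: 13 black — skip
      11 black
    8 black
    12→6: 6 black — skip
    4 gray
      4→10: 10 is gray → back edge
Back edge closes the cycle 10 → 12 → 4 → 10; its vertices are {4, 10, 12}.

4, 10, 12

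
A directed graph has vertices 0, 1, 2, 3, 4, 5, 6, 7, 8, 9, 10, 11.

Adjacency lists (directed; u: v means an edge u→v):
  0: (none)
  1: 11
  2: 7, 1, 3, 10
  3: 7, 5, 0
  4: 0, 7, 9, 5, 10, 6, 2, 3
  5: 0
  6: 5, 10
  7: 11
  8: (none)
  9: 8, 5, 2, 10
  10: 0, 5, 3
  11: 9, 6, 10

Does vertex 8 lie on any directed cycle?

No

8 lies on a cycle iff there is a path from 8 back to itself.
Exploring from 8, it never reaches itself; equivalently, its strongly connected component is a singleton.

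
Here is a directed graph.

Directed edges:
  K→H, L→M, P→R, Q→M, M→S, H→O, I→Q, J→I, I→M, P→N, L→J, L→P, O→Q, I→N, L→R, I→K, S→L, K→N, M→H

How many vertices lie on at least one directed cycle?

9

A vertex is on a directed cycle iff it belongs to a strongly connected component of size ≥ 2 (or has a self-loop).
The vertices on cycles are {H, I, J, K, L, M, O, Q, S} — 9 in total.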